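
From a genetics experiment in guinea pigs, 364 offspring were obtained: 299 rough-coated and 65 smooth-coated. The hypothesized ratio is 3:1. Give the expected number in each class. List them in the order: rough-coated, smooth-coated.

Expected counts for N = 364 under a 3:1 ratio (total parts = 4):
  rough-coated: 364 × 3/4 = 273
  smooth-coated: 364 × 1/4 = 91

273, 91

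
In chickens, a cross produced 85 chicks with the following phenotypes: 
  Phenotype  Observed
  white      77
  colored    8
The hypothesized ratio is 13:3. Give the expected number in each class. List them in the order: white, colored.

The 13:3 ratio has 16 parts, so with N = 85 the expected counts are:
  white: 85 × 13/16 = 69.0625
  colored: 85 × 3/16 = 15.9375

69.0625, 15.9375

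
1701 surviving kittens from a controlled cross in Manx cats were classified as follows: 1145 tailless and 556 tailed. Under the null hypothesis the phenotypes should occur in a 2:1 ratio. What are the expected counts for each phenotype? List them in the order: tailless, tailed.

Under the 2:1 hypothesis (Σ ratio = 3, N = 1701):
  tailless: 1701 × 2/3 = 1134
  tailed: 1701 × 1/3 = 567

1134, 567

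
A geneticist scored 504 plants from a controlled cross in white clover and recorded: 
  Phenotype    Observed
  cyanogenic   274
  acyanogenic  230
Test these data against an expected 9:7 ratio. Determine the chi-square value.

Total ratio parts = 16. Expected numbers out of 504:
  cyanogenic: 504 × 9/16 = 283.5
  acyanogenic: 504 × 7/16 = 220.5
χ² = Σ (O − E)² / E
  cyanogenic: (274 − 283.5)² / 283.5 = 0.3183
  acyanogenic: (230 − 220.5)² / 220.5 = 0.4093
χ² = 0.3183 + 0.4093 = 0.7276 ≈ 0.728

0.728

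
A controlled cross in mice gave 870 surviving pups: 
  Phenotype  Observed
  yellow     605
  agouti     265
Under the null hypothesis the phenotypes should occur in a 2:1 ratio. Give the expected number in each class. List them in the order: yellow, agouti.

580, 290

Under the 2:1 hypothesis (Σ ratio = 3, N = 870):
  yellow: 870 × 2/3 = 580
  agouti: 870 × 1/3 = 290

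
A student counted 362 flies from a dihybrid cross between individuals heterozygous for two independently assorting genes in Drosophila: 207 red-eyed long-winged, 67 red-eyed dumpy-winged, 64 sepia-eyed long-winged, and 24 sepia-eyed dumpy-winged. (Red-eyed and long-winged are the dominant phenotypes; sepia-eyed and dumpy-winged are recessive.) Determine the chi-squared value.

A dihybrid F₂ with independent assortment and complete dominance at both loci gives a 9:3:3:1 phenotypic ratio.
The 9:3:3:1 ratio has 16 parts, so with N = 362 the expected counts are:
  red-eyed long-winged: 362 × 9/16 = 203.625
  red-eyed dumpy-winged: 362 × 3/16 = 67.875
  sepia-eyed long-winged: 362 × 3/16 = 67.875
  sepia-eyed dumpy-winged: 362 × 1/16 = 22.625
χ² = Σ (O − E)² / E
  red-eyed long-winged: (207 − 203.625)² / 203.625 = 0.0559
  red-eyed dumpy-winged: (67 − 67.875)² / 67.875 = 0.0113
  sepia-eyed long-winged: (64 − 67.875)² / 67.875 = 0.2212
  sepia-eyed dumpy-winged: (24 − 22.625)² / 22.625 = 0.0836
χ² = 0.0559 + 0.0113 + 0.2212 + 0.0836 = 0.372

0.372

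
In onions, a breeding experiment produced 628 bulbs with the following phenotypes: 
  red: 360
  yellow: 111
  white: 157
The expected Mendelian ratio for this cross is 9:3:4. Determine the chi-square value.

The 9:3:4 ratio has 16 parts, so with N = 628 the expected counts are:
  red: 628 × 9/16 = 353.25
  yellow: 628 × 3/16 = 117.75
  white: 628 × 4/16 = 157
χ² = Σ (O − E)² / E
  red: (360 − 353.25)² / 353.25 = 0.1290
  yellow: (111 − 117.75)² / 117.75 = 0.3869
  white: (157 − 157)² / 157 = 0.0000
χ² = 0.1290 + 0.3869 + 0.0000 = 0.5159 ≈ 0.516

0.516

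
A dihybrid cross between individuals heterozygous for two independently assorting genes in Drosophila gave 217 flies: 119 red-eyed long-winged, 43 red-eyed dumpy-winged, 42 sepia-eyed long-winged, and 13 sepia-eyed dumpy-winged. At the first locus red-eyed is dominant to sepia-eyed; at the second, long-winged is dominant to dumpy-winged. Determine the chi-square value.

0.274

A dihybrid F₂ with independent assortment and complete dominance at both loci gives a 9:3:3:1 phenotypic ratio.
Total ratio parts = 16. Expected numbers out of 217:
  red-eyed long-winged: 217 × 9/16 = 122.0625
  red-eyed dumpy-winged: 217 × 3/16 = 40.6875
  sepia-eyed long-winged: 217 × 3/16 = 40.6875
  sepia-eyed dumpy-winged: 217 × 1/16 = 13.5625
χ² = Σ (O − E)² / E
  red-eyed long-winged: (119 − 122.0625)² / 122.0625 = 0.0768
  red-eyed dumpy-winged: (43 − 40.6875)² / 40.6875 = 0.1314
  sepia-eyed long-winged: (42 − 40.6875)² / 40.6875 = 0.0423
  sepia-eyed dumpy-winged: (13 − 13.5625)² / 13.5625 = 0.0233
χ² = 0.0768 + 0.1314 + 0.0423 + 0.0233 = 0.2738 ≈ 0.274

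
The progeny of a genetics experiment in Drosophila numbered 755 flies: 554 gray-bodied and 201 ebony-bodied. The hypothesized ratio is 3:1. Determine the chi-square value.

1.060

The 3:1 ratio has 4 parts, so with N = 755 the expected counts are:
  gray-bodied: 755 × 3/4 = 566.25
  ebony-bodied: 755 × 1/4 = 188.75
χ² = Σ (O − E)² / E
  gray-bodied: (554 − 566.25)² / 566.25 = 0.2650
  ebony-bodied: (201 − 188.75)² / 188.75 = 0.7950
χ² = 0.2650 + 0.7950 = 1.060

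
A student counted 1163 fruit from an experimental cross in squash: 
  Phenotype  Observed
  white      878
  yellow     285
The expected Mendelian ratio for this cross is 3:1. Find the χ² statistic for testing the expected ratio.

The 3:1 ratio has 4 parts, so with N = 1163 the expected counts are:
  white: 1163 × 3/4 = 872.25
  yellow: 1163 × 1/4 = 290.75
χ² = Σ (O − E)² / E
  white: (878 − 872.25)² / 872.25 = 0.0379
  yellow: (285 − 290.75)² / 290.75 = 0.1137
χ² = 0.0379 + 0.1137 = 0.1516 ≈ 0.152

0.152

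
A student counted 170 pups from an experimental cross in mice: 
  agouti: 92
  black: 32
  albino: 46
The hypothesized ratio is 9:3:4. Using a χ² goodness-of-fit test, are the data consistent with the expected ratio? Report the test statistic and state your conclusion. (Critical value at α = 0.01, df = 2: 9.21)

Under the 9:3:4 hypothesis (Σ ratio = 16, N = 170):
  agouti: 170 × 9/16 = 95.625
  black: 170 × 3/16 = 31.875
  albino: 170 × 4/16 = 42.5
χ² = Σ (O − E)² / E
  agouti: (92 − 95.625)² / 95.625 = 0.1374
  black: (32 − 31.875)² / 31.875 = 0.0005
  albino: (46 − 42.5)² / 42.5 = 0.2882
χ² = 0.1374 + 0.0005 + 0.2882 = 0.4261 ≈ 0.426
Degrees of freedom = 3 − 1 = 2; critical value at α = 0.01 is 9.21.
Since 0.426 < 9.21, we fail to reject the null hypothesis — the data are consistent with the 9:3:4 ratio.

0.426; consistent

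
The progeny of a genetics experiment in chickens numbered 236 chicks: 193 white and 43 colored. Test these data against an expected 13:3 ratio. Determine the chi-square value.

0.043

The 13:3 ratio has 16 parts, so with N = 236 the expected counts are:
  white: 236 × 13/16 = 191.75
  colored: 236 × 3/16 = 44.25
χ² = Σ (O − E)² / E
  white: (193 − 191.75)² / 191.75 = 0.0081
  colored: (43 − 44.25)² / 44.25 = 0.0353
χ² = 0.0081 + 0.0353 = 0.0434 ≈ 0.043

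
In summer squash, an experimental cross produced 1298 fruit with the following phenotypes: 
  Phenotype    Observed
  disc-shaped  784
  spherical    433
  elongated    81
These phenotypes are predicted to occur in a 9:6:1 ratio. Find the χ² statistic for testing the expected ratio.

9.911

The 9:6:1 ratio has 16 parts, so with N = 1298 the expected counts are:
  disc-shaped: 1298 × 9/16 = 730.125
  spherical: 1298 × 6/16 = 486.75
  elongated: 1298 × 1/16 = 81.125
χ² = Σ (O − E)² / E
  disc-shaped: (784 − 730.125)² / 730.125 = 3.9754
  spherical: (433 − 486.75)² / 486.75 = 5.9354
  elongated: (81 − 81.125)² / 81.125 = 0.0002
χ² = 3.9754 + 5.9354 + 0.0002 = 9.911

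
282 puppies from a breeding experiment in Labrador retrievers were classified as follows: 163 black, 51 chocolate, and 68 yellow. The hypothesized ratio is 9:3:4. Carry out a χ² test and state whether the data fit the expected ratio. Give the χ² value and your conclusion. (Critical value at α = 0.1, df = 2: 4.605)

0.276; consistent

The 9:3:4 ratio has 16 parts, so with N = 282 the expected counts are:
  black: 282 × 9/16 = 158.625
  chocolate: 282 × 3/16 = 52.875
  yellow: 282 × 4/16 = 70.5
χ² = Σ (O − E)² / E
  black: (163 − 158.625)² / 158.625 = 0.1207
  chocolate: (51 − 52.875)² / 52.875 = 0.0665
  yellow: (68 − 70.5)² / 70.5 = 0.0887
χ² = 0.1207 + 0.0665 + 0.0887 = 0.2759 ≈ 0.276
Degrees of freedom = 3 − 1 = 2; critical value at α = 0.1 is 4.605.
Since 0.276 < 4.605, we fail to reject the null hypothesis — the data are consistent with the 9:3:4 ratio.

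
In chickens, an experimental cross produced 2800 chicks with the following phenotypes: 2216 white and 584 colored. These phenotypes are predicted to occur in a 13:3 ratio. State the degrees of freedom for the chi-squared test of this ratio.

1

A goodness-of-fit test with 2 phenotype classes has df = 2 − 1 = 1.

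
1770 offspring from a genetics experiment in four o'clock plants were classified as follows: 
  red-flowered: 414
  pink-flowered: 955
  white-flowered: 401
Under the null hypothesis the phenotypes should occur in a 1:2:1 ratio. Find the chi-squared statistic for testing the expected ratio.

Total ratio parts = 4. Expected numbers out of 1770:
  red-flowered: 1770 × 1/4 = 442.5
  pink-flowered: 1770 × 2/4 = 885
  white-flowered: 1770 × 1/4 = 442.5
χ² = Σ (O − E)² / E
  red-flowered: (414 − 442.5)² / 442.5 = 1.8356
  pink-flowered: (955 − 885)² / 885 = 5.5367
  white-flowered: (401 − 442.5)² / 442.5 = 3.8921
χ² = 1.8356 + 5.5367 + 3.8921 = 11.2644 ≈ 11.264

11.264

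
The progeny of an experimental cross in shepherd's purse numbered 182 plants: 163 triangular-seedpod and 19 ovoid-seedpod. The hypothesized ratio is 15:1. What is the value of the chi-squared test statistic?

Total ratio parts = 16. Expected numbers out of 182:
  triangular-seedpod: 182 × 15/16 = 170.625
  ovoid-seedpod: 182 × 1/16 = 11.375
χ² = Σ (O − E)² / E
  triangular-seedpod: (163 − 170.625)² / 170.625 = 0.3408
  ovoid-seedpod: (19 − 11.375)² / 11.375 = 5.1113
χ² = 0.3408 + 5.1113 = 5.4521 ≈ 5.452

5.452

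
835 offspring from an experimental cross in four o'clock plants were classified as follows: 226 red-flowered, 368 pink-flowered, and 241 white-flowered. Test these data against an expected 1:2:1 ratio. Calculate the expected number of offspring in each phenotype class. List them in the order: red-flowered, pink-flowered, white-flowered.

208.75, 417.5, 208.75

Expected counts for N = 835 under a 1:2:1 ratio (total parts = 4):
  red-flowered: 835 × 1/4 = 208.75
  pink-flowered: 835 × 2/4 = 417.5
  white-flowered: 835 × 1/4 = 208.75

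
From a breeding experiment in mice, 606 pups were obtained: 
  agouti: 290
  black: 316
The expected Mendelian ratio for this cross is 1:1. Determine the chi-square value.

1.116

The 1:1 ratio has 2 parts, so with N = 606 the expected counts are:
  agouti: 606 × 1/2 = 303
  black: 606 × 1/2 = 303
χ² = Σ (O − E)² / E
  agouti: (290 − 303)² / 303 = 0.5578
  black: (316 − 303)² / 303 = 0.5578
χ² = 0.5578 + 0.5578 = 1.1156 ≈ 1.116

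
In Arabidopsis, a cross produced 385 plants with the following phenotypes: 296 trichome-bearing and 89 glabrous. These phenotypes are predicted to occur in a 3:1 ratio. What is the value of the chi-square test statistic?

0.728

Under the 3:1 hypothesis (Σ ratio = 4, N = 385):
  trichome-bearing: 385 × 3/4 = 288.75
  glabrous: 385 × 1/4 = 96.25
χ² = Σ (O − E)² / E
  trichome-bearing: (296 − 288.75)² / 288.75 = 0.1820
  glabrous: (89 − 96.25)² / 96.25 = 0.5461
χ² = 0.1820 + 0.5461 = 0.7281 ≈ 0.728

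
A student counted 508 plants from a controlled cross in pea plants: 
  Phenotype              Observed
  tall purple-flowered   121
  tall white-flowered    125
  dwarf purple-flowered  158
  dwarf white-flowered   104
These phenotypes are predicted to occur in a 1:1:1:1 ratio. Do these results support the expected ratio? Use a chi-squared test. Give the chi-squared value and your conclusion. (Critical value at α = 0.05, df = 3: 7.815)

12.047; not consistent

The 1:1:1:1 ratio has 4 parts, so with N = 508 the expected counts are:
  tall purple-flowered: 508 × 1/4 = 127
  tall white-flowered: 508 × 1/4 = 127
  dwarf purple-flowered: 508 × 1/4 = 127
  dwarf white-flowered: 508 × 1/4 = 127
χ² = Σ (O − E)² / E
  tall purple-flowered: (121 − 127)² / 127 = 0.2835
  tall white-flowered: (125 − 127)² / 127 = 0.0315
  dwarf purple-flowered: (158 − 127)² / 127 = 7.5669
  dwarf white-flowered: (104 − 127)² / 127 = 4.1654
χ² = 0.2835 + 0.0315 + 7.5669 + 4.1654 = 12.0473 ≈ 12.047
Degrees of freedom = 4 − 1 = 3; critical value at α = 0.05 is 7.815.
Since 12.047 > 7.815, we reject the null hypothesis — the data do not fit the 1:1:1:1 ratio.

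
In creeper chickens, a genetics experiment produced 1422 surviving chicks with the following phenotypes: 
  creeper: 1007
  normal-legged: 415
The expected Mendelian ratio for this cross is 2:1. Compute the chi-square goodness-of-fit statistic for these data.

Under the 2:1 hypothesis (Σ ratio = 3, N = 1422):
  creeper: 1422 × 2/3 = 948
  normal-legged: 1422 × 1/3 = 474
χ² = Σ (O − E)² / E
  creeper: (1007 − 948)² / 948 = 3.6719
  normal-legged: (415 − 474)² / 474 = 7.3439
χ² = 3.6719 + 7.3439 = 11.0158 ≈ 11.016

11.016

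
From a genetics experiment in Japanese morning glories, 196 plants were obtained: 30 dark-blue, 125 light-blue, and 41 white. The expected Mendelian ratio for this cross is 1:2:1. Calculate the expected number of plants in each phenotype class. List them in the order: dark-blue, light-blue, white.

49, 98, 49

Expected counts for N = 196 under a 1:2:1 ratio (total parts = 4):
  dark-blue: 196 × 1/4 = 49
  light-blue: 196 × 2/4 = 98
  white: 196 × 1/4 = 49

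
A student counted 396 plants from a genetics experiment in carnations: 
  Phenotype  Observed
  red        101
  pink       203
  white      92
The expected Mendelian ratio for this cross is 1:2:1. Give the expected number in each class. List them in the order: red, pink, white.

Total ratio parts = 4. Expected numbers out of 396:
  red: 396 × 1/4 = 99
  pink: 396 × 2/4 = 198
  white: 396 × 1/4 = 99

99, 198, 99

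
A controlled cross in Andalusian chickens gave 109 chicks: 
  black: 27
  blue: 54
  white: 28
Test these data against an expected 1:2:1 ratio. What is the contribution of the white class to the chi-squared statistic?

0.021

Total ratio parts = 4. Expected numbers out of 109:
  black: 109 × 1/4 = 27.25
  blue: 109 × 2/4 = 54.5
  white: 109 × 1/4 = 27.25
Contribution of white: (28 − 27.25)² / 27.25 = 0.0206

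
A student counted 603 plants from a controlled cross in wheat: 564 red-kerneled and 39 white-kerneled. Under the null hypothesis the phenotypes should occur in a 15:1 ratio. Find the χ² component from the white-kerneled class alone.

Expected counts for N = 603 under a 15:1 ratio (total parts = 16):
  red-kerneled: 603 × 15/16 = 565.3125
  white-kerneled: 603 × 1/16 = 37.6875
Contribution of white-kerneled: (39 − 37.6875)² / 37.6875 = 0.0457

0.046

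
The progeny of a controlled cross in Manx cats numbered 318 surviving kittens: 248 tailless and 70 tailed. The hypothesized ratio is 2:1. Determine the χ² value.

18.340

Total ratio parts = 3. Expected numbers out of 318:
  tailless: 318 × 2/3 = 212
  tailed: 318 × 1/3 = 106
χ² = Σ (O − E)² / E
  tailless: (248 − 212)² / 212 = 6.1132
  tailed: (70 − 106)² / 106 = 12.2264
χ² = 6.1132 + 12.2264 = 18.3396 ≈ 18.340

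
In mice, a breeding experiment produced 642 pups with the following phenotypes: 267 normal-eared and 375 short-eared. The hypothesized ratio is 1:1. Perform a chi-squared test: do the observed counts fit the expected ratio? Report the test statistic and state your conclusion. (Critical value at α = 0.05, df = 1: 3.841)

18.168; not consistent

Expected counts for N = 642 under a 1:1 ratio (total parts = 2):
  normal-eared: 642 × 1/2 = 321
  short-eared: 642 × 1/2 = 321
χ² = Σ (O − E)² / E
  normal-eared: (267 − 321)² / 321 = 9.0841
  short-eared: (375 − 321)² / 321 = 9.0841
χ² = 9.0841 + 9.0841 = 18.1682 ≈ 18.168
Degrees of freedom = 2 − 1 = 1; critical value at α = 0.05 is 3.841.
Since 18.168 > 3.841, we reject the null hypothesis — the data do not fit the 1:1 ratio.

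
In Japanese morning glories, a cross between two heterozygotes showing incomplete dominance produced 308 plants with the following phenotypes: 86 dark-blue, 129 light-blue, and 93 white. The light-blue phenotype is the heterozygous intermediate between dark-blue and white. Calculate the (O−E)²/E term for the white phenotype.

With incomplete dominance, a heterozygote × heterozygote cross gives a 1:2:1 phenotypic ratio.
The 1:2:1 ratio has 4 parts, so with N = 308 the expected counts are:
  dark-blue: 308 × 1/4 = 77
  light-blue: 308 × 2/4 = 154
  white: 308 × 1/4 = 77
Contribution of white: (93 − 77)² / 77 = 3.3247

3.325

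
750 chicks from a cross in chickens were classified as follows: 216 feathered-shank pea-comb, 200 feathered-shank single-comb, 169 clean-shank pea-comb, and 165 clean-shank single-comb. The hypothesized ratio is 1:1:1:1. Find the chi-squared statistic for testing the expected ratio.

Total ratio parts = 4. Expected numbers out of 750:
  feathered-shank pea-comb: 750 × 1/4 = 187.5
  feathered-shank single-comb: 750 × 1/4 = 187.5
  clean-shank pea-comb: 750 × 1/4 = 187.5
  clean-shank single-comb: 750 × 1/4 = 187.5
χ² = Σ (O − E)² / E
  feathered-shank pea-comb: (216 − 187.5)² / 187.5 = 4.3320
  feathered-shank single-comb: (200 − 187.5)² / 187.5 = 0.8333
  clean-shank pea-comb: (169 − 187.5)² / 187.5 = 1.8253
  clean-shank single-comb: (165 − 187.5)² / 187.5 = 2.7000
χ² = 4.3320 + 0.8333 + 1.8253 + 2.7000 = 9.6906 ≈ 9.691

9.691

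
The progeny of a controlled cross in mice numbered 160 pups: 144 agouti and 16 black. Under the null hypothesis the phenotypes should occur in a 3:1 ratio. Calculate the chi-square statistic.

Total ratio parts = 4. Expected numbers out of 160:
  agouti: 160 × 3/4 = 120
  black: 160 × 1/4 = 40
χ² = Σ (O − E)² / E
  agouti: (144 − 120)² / 120 = 4.8000
  black: (16 − 40)² / 40 = 14.4000
χ² = 4.8000 + 14.4000 = 19.200

19.200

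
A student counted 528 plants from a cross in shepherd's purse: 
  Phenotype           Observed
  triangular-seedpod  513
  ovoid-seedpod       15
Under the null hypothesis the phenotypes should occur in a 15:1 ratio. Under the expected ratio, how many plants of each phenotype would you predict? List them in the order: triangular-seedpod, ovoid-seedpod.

Under the 15:1 hypothesis (Σ ratio = 16, N = 528):
  triangular-seedpod: 528 × 15/16 = 495
  ovoid-seedpod: 528 × 1/16 = 33

495, 33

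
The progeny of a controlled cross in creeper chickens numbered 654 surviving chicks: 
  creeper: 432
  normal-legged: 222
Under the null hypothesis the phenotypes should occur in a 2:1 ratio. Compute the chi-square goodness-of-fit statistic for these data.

0.110

The 2:1 ratio has 3 parts, so with N = 654 the expected counts are:
  creeper: 654 × 2/3 = 436
  normal-legged: 654 × 1/3 = 218
χ² = Σ (O − E)² / E
  creeper: (432 − 436)² / 436 = 0.0367
  normal-legged: (222 − 218)² / 218 = 0.0734
χ² = 0.0367 + 0.0734 = 0.1101 ≈ 0.110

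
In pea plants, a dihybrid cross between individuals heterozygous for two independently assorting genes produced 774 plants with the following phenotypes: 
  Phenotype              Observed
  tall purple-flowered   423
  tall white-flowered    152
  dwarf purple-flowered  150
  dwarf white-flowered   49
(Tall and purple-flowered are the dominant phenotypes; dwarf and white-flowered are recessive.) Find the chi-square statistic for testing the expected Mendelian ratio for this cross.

A dihybrid F₂ with independent assortment and complete dominance at both loci gives a 9:3:3:1 phenotypic ratio.
Expected counts for N = 774 under a 9:3:3:1 ratio (total parts = 16):
  tall purple-flowered: 774 × 9/16 = 435.375
  tall white-flowered: 774 × 3/16 = 145.125
  dwarf purple-flowered: 774 × 3/16 = 145.125
  dwarf white-flowered: 774 × 1/16 = 48.375
χ² = Σ (O − E)² / E
  tall purple-flowered: (423 − 435.375)² / 435.375 = 0.3517
  tall white-flowered: (152 − 145.125)² / 145.125 = 0.3257
  dwarf purple-flowered: (150 − 145.125)² / 145.125 = 0.1638
  dwarf white-flowered: (49 − 48.375)² / 48.375 = 0.0081
χ² = 0.3517 + 0.3257 + 0.1638 + 0.0081 = 0.8493 ≈ 0.849

0.849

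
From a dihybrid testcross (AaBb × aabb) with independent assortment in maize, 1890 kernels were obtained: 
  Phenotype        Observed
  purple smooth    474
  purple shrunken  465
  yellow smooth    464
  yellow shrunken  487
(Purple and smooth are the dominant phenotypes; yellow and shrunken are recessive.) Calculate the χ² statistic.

0.722

A dihybrid testcross with independent assortment gives a 1:1:1:1 ratio.
Total ratio parts = 4. Expected numbers out of 1890:
  purple smooth: 1890 × 1/4 = 472.5
  purple shrunken: 1890 × 1/4 = 472.5
  yellow smooth: 1890 × 1/4 = 472.5
  yellow shrunken: 1890 × 1/4 = 472.5
χ² = Σ (O − E)² / E
  purple smooth: (474 − 472.5)² / 472.5 = 0.0048
  purple shrunken: (465 − 472.5)² / 472.5 = 0.1190
  yellow smooth: (464 − 472.5)² / 472.5 = 0.1529
  yellow shrunken: (487 − 472.5)² / 472.5 = 0.4450
χ² = 0.0048 + 0.1190 + 0.1529 + 0.4450 = 0.7217 ≈ 0.722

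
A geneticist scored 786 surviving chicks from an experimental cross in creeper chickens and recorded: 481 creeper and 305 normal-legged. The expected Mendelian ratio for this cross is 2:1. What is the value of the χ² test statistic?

10.586

Total ratio parts = 3. Expected numbers out of 786:
  creeper: 786 × 2/3 = 524
  normal-legged: 786 × 1/3 = 262
χ² = Σ (O − E)² / E
  creeper: (481 − 524)² / 524 = 3.5286
  normal-legged: (305 − 262)² / 262 = 7.0573
χ² = 3.5286 + 7.0573 = 10.5859 ≈ 10.586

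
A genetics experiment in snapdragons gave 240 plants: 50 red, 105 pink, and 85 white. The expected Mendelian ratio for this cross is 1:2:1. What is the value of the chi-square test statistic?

Total ratio parts = 4. Expected numbers out of 240:
  red: 240 × 1/4 = 60
  pink: 240 × 2/4 = 120
  white: 240 × 1/4 = 60
χ² = Σ (O − E)² / E
  red: (50 − 60)² / 60 = 1.6667
  pink: (105 − 120)² / 120 = 1.8750
  white: (85 − 60)² / 60 = 10.4167
χ² = 1.6667 + 1.8750 + 10.4167 = 13.9584 ≈ 13.958

13.958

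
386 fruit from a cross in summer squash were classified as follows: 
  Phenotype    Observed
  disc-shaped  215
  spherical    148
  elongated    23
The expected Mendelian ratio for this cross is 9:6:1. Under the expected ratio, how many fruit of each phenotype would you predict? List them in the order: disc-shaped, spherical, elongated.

217.125, 144.75, 24.125

Expected counts for N = 386 under a 9:6:1 ratio (total parts = 16):
  disc-shaped: 386 × 9/16 = 217.125
  spherical: 386 × 6/16 = 144.75
  elongated: 386 × 1/16 = 24.125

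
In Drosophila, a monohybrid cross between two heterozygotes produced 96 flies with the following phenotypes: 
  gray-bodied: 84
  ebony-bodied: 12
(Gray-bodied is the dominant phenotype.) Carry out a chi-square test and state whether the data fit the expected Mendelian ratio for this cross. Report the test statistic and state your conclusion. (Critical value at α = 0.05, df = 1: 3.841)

For a monohybrid cross between heterozygotes with complete dominance, the expected phenotypic ratio is 3:1.
The 3:1 ratio has 4 parts, so with N = 96 the expected counts are:
  gray-bodied: 96 × 3/4 = 72
  ebony-bodied: 96 × 1/4 = 24
χ² = Σ (O − E)² / E
  gray-bodied: (84 − 72)² / 72 = 2.0000
  ebony-bodied: (12 − 24)² / 24 = 6.0000
χ² = 2.0000 + 6.0000 = 8.000
Degrees of freedom = 2 − 1 = 1; critical value at α = 0.05 is 3.841.
Since 8.000 > 3.841, we reject the null hypothesis — the data do not fit the 3:1 ratio.

8.000; not consistent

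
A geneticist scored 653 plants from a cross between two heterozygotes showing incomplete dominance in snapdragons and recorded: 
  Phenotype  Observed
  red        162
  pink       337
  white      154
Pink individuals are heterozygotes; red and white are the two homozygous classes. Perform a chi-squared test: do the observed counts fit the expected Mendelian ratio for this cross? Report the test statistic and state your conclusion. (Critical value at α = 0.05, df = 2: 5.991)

With incomplete dominance, a heterozygote × heterozygote cross gives a 1:2:1 phenotypic ratio.
Total ratio parts = 4. Expected numbers out of 653:
  red: 653 × 1/4 = 163.25
  pink: 653 × 2/4 = 326.5
  white: 653 × 1/4 = 163.25
χ² = Σ (O − E)² / E
  red: (162 − 163.25)² / 163.25 = 0.0096
  pink: (337 − 326.5)² / 326.5 = 0.3377
  white: (154 − 163.25)² / 163.25 = 0.5241
χ² = 0.0096 + 0.3377 + 0.5241 = 0.8714 ≈ 0.871
Degrees of freedom = 3 − 1 = 2; critical value at α = 0.05 is 5.991.
Since 0.871 < 5.991, we fail to reject the null hypothesis — the data are consistent with the 1:2:1 ratio.

0.871; consistent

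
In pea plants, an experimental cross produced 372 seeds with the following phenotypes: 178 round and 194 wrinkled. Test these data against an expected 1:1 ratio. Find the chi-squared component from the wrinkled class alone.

Under the 1:1 hypothesis (Σ ratio = 2, N = 372):
  round: 372 × 1/2 = 186
  wrinkled: 372 × 1/2 = 186
Contribution of wrinkled: (194 − 186)² / 186 = 0.3441

0.344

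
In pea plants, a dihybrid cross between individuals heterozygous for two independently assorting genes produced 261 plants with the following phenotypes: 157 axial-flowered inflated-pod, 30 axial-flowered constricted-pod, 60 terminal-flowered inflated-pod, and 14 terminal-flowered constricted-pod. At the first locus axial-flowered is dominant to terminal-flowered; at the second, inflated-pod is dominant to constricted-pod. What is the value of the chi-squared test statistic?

A dihybrid F₂ with independent assortment and complete dominance at both loci gives a 9:3:3:1 phenotypic ratio.
Expected counts for N = 261 under a 9:3:3:1 ratio (total parts = 16):
  axial-flowered inflated-pod: 261 × 9/16 = 146.8125
  axial-flowered constricted-pod: 261 × 3/16 = 48.9375
  terminal-flowered inflated-pod: 261 × 3/16 = 48.9375
  terminal-flowered constricted-pod: 261 × 1/16 = 16.3125
χ² = Σ (O − E)² / E
  axial-flowered inflated-pod: (157 − 146.8125)² / 146.8125 = 0.7069
  axial-flowered constricted-pod: (30 − 48.9375)² / 48.9375 = 7.3283
  terminal-flowered inflated-pod: (60 − 48.9375)² / 48.9375 = 2.5007
  terminal-flowered constricted-pod: (14 − 16.3125)² / 16.3125 = 0.3278
χ² = 0.7069 + 7.3283 + 2.5007 + 0.3278 = 10.8637 ≈ 10.864

10.864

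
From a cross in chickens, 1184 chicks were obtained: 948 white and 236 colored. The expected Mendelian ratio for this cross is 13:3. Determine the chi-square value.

The 13:3 ratio has 16 parts, so with N = 1184 the expected counts are:
  white: 1184 × 13/16 = 962
  colored: 1184 × 3/16 = 222
χ² = Σ (O − E)² / E
  white: (948 − 962)² / 962 = 0.2037
  colored: (236 − 222)² / 222 = 0.8829
χ² = 0.2037 + 0.8829 = 1.0866 ≈ 1.087

1.087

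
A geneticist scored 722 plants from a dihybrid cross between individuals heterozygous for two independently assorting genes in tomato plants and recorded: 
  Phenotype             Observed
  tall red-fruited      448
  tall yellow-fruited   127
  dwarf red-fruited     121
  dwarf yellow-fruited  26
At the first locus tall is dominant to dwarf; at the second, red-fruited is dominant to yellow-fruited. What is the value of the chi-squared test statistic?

A dihybrid F₂ with independent assortment and complete dominance at both loci gives a 9:3:3:1 phenotypic ratio.
Under the 9:3:3:1 hypothesis (Σ ratio = 16, N = 722):
  tall red-fruited: 722 × 9/16 = 406.125
  tall yellow-fruited: 722 × 3/16 = 135.375
  dwarf red-fruited: 722 × 3/16 = 135.375
  dwarf yellow-fruited: 722 × 1/16 = 45.125
χ² = Σ (O − E)² / E
  tall red-fruited: (448 − 406.125)² / 406.125 = 4.3177
  tall yellow-fruited: (127 − 135.375)² / 135.375 = 0.5181
  dwarf red-fruited: (121 − 135.375)² / 135.375 = 1.5264
  dwarf yellow-fruited: (26 − 45.125)² / 45.125 = 8.1056
χ² = 4.3177 + 0.5181 + 1.5264 + 8.1056 = 14.4678 ≈ 14.468

14.468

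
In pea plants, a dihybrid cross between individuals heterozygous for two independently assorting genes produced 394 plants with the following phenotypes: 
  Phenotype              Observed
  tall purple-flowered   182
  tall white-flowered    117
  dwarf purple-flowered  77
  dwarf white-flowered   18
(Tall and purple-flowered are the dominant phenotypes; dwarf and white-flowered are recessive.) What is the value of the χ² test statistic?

A dihybrid F₂ with independent assortment and complete dominance at both loci gives a 9:3:3:1 phenotypic ratio.
The 9:3:3:1 ratio has 16 parts, so with N = 394 the expected counts are:
  tall purple-flowered: 394 × 9/16 = 221.625
  tall white-flowered: 394 × 3/16 = 73.875
  dwarf purple-flowered: 394 × 3/16 = 73.875
  dwarf white-flowered: 394 × 1/16 = 24.625
χ² = Σ (O − E)² / E
  tall purple-flowered: (182 − 221.625)² / 221.625 = 7.0847
  tall white-flowered: (117 − 73.875)² / 73.875 = 25.1745
  dwarf purple-flowered: (77 − 73.875)² / 73.875 = 0.1322
  dwarf white-flowered: (18 − 24.625)² / 24.625 = 1.7824
χ² = 7.0847 + 25.1745 + 0.1322 + 1.7824 = 34.1738 ≈ 34.174

34.174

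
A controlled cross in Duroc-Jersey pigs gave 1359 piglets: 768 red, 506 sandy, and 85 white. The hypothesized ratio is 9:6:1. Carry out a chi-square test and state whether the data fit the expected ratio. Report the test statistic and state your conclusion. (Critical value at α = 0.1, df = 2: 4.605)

0.042; consistent

The 9:6:1 ratio has 16 parts, so with N = 1359 the expected counts are:
  red: 1359 × 9/16 = 764.4375
  sandy: 1359 × 6/16 = 509.625
  white: 1359 × 1/16 = 84.9375
χ² = Σ (O − E)² / E
  red: (768 − 764.4375)² / 764.4375 = 0.0166
  sandy: (506 − 509.625)² / 509.625 = 0.0258
  white: (85 − 84.9375)² / 84.9375 = 0.0000
χ² = 0.0166 + 0.0258 + 0.0000 = 0.0424 ≈ 0.042
Degrees of freedom = 3 − 1 = 2; critical value at α = 0.1 is 4.605.
Since 0.042 < 4.605, we fail to reject the null hypothesis — the data are consistent with the 9:6:1 ratio.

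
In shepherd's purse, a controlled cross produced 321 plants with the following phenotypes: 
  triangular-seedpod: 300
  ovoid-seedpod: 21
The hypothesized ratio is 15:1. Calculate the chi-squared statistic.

0.047

The 15:1 ratio has 16 parts, so with N = 321 the expected counts are:
  triangular-seedpod: 321 × 15/16 = 300.9375
  ovoid-seedpod: 321 × 1/16 = 20.0625
χ² = Σ (O − E)² / E
  triangular-seedpod: (300 − 300.9375)² / 300.9375 = 0.0029
  ovoid-seedpod: (21 − 20.0625)² / 20.0625 = 0.0438
χ² = 0.0029 + 0.0438 = 0.0467 ≈ 0.047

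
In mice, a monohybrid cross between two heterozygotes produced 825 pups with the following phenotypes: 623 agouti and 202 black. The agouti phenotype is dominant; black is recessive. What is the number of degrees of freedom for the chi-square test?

For a monohybrid cross between heterozygotes with complete dominance, the expected phenotypic ratio is 3:1.
A goodness-of-fit test with 2 phenotype classes has df = 2 − 1 = 1.

1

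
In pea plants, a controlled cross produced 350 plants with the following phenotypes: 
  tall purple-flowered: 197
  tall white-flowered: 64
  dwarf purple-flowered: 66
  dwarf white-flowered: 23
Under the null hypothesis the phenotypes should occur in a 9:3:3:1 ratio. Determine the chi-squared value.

0.100

Expected counts for N = 350 under a 9:3:3:1 ratio (total parts = 16):
  tall purple-flowered: 350 × 9/16 = 196.875
  tall white-flowered: 350 × 3/16 = 65.625
  dwarf purple-flowered: 350 × 3/16 = 65.625
  dwarf white-flowered: 350 × 1/16 = 21.875
χ² = Σ (O − E)² / E
  tall purple-flowered: (197 − 196.875)² / 196.875 = 0.0001
  tall white-flowered: (64 − 65.625)² / 65.625 = 0.0402
  dwarf purple-flowered: (66 − 65.625)² / 65.625 = 0.0021
  dwarf white-flowered: (23 − 21.875)² / 21.875 = 0.0579
χ² = 0.0001 + 0.0402 + 0.0021 + 0.0579 = 0.1003 ≈ 0.100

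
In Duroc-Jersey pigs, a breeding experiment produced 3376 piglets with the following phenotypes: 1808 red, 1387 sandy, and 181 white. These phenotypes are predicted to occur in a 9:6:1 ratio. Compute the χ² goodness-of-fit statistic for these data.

The 9:6:1 ratio has 16 parts, so with N = 3376 the expected counts are:
  red: 3376 × 9/16 = 1899
  sandy: 3376 × 6/16 = 1266
  white: 3376 × 1/16 = 211
χ² = Σ (O − E)² / E
  red: (1808 − 1899)² / 1899 = 4.3607
  sandy: (1387 − 1266)² / 1266 = 11.5648
  white: (181 − 211)² / 211 = 4.2654
χ² = 4.3607 + 11.5648 + 4.2654 = 20.1909 ≈ 20.191

20.191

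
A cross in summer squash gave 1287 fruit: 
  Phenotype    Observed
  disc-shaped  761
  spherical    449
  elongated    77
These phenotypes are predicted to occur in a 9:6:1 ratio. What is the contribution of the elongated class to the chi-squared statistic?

0.147

The 9:6:1 ratio has 16 parts, so with N = 1287 the expected counts are:
  disc-shaped: 1287 × 9/16 = 723.9375
  spherical: 1287 × 6/16 = 482.625
  elongated: 1287 × 1/16 = 80.4375
Contribution of elongated: (77 − 80.4375)² / 80.4375 = 0.1469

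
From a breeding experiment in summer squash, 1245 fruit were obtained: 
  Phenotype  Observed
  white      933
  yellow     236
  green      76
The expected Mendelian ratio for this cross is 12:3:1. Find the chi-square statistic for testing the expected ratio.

The 12:3:1 ratio has 16 parts, so with N = 1245 the expected counts are:
  white: 1245 × 12/16 = 933.75
  yellow: 1245 × 3/16 = 233.4375
  green: 1245 × 1/16 = 77.8125
χ² = Σ (O − E)² / E
  white: (933 − 933.75)² / 933.75 = 0.0006
  yellow: (236 − 233.4375)² / 233.4375 = 0.0281
  green: (76 − 77.8125)² / 77.8125 = 0.0422
χ² = 0.0006 + 0.0281 + 0.0422 = 0.0709 ≈ 0.071

0.071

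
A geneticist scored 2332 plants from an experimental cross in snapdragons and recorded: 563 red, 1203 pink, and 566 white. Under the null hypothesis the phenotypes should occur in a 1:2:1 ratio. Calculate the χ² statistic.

2.356

Total ratio parts = 4. Expected numbers out of 2332:
  red: 2332 × 1/4 = 583
  pink: 2332 × 2/4 = 1166
  white: 2332 × 1/4 = 583
χ² = Σ (O − E)² / E
  red: (563 − 583)² / 583 = 0.6861
  pink: (1203 − 1166)² / 1166 = 1.1741
  white: (566 − 583)² / 583 = 0.4957
χ² = 0.6861 + 1.1741 + 0.4957 = 2.3559 ≈ 2.356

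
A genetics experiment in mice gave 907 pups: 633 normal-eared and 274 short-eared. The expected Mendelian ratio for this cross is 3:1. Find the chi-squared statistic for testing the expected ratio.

13.128

Under the 3:1 hypothesis (Σ ratio = 4, N = 907):
  normal-eared: 907 × 3/4 = 680.25
  short-eared: 907 × 1/4 = 226.75
χ² = Σ (O − E)² / E
  normal-eared: (633 − 680.25)² / 680.25 = 3.2820
  short-eared: (274 − 226.75)² / 226.75 = 9.8459
χ² = 3.2820 + 9.8459 = 13.1279 ≈ 13.128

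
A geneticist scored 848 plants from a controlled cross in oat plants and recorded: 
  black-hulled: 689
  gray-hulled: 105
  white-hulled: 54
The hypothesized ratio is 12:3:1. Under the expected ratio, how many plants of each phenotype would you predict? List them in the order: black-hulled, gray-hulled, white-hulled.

Under the 12:3:1 hypothesis (Σ ratio = 16, N = 848):
  black-hulled: 848 × 12/16 = 636
  gray-hulled: 848 × 3/16 = 159
  white-hulled: 848 × 1/16 = 53

636, 159, 53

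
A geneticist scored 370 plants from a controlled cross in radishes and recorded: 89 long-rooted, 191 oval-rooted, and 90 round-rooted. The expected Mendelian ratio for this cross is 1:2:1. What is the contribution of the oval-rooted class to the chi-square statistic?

0.195

Expected counts for N = 370 under a 1:2:1 ratio (total parts = 4):
  long-rooted: 370 × 1/4 = 92.5
  oval-rooted: 370 × 2/4 = 185
  round-rooted: 370 × 1/4 = 92.5
Contribution of oval-rooted: (191 − 185)² / 185 = 0.1946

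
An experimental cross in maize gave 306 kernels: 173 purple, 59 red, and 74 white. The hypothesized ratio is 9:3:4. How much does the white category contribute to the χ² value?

Expected counts for N = 306 under a 9:3:4 ratio (total parts = 16):
  purple: 306 × 9/16 = 172.125
  red: 306 × 3/16 = 57.375
  white: 306 × 4/16 = 76.5
Contribution of white: (74 − 76.5)² / 76.5 = 0.0817

0.082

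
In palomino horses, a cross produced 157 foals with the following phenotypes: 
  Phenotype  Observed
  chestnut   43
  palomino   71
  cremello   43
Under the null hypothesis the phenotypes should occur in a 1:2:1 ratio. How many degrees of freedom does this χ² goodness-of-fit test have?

A goodness-of-fit test with 3 phenotype classes has df = 3 − 1 = 2.

2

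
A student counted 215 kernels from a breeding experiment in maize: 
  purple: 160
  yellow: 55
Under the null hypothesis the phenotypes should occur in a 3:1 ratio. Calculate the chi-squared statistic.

The 3:1 ratio has 4 parts, so with N = 215 the expected counts are:
  purple: 215 × 3/4 = 161.25
  yellow: 215 × 1/4 = 53.75
χ² = Σ (O − E)² / E
  purple: (160 − 161.25)² / 161.25 = 0.0097
  yellow: (55 − 53.75)² / 53.75 = 0.0291
χ² = 0.0097 + 0.0291 = 0.0388 ≈ 0.039

0.039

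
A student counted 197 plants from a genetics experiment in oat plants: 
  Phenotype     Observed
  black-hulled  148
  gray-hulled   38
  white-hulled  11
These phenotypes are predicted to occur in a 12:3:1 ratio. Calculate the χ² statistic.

Expected counts for N = 197 under a 12:3:1 ratio (total parts = 16):
  black-hulled: 197 × 12/16 = 147.75
  gray-hulled: 197 × 3/16 = 36.9375
  white-hulled: 197 × 1/16 = 12.3125
χ² = Σ (O − E)² / E
  black-hulled: (148 − 147.75)² / 147.75 = 0.0004
  gray-hulled: (38 − 36.9375)² / 36.9375 = 0.0306
  white-hulled: (11 − 12.3125)² / 12.3125 = 0.1399
χ² = 0.0004 + 0.0306 + 0.1399 = 0.1709 ≈ 0.171

0.171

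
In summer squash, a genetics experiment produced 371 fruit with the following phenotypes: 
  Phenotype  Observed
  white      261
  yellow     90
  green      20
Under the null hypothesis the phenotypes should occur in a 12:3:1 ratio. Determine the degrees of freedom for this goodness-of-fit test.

A goodness-of-fit test with 3 phenotype classes has df = 3 − 1 = 2.

2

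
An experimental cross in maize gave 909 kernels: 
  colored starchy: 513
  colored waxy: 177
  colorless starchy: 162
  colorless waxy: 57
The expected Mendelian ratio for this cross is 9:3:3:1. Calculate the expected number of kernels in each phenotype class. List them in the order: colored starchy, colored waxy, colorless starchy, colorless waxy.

Total ratio parts = 16. Expected numbers out of 909:
  colored starchy: 909 × 9/16 = 511.3125
  colored waxy: 909 × 3/16 = 170.4375
  colorless starchy: 909 × 3/16 = 170.4375
  colorless waxy: 909 × 1/16 = 56.8125

511.3125, 170.4375, 170.4375, 56.8125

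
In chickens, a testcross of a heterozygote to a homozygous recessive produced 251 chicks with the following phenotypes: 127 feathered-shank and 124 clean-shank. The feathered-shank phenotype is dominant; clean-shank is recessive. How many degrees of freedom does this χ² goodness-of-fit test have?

A testcross of a heterozygote (Aa × aa) gives a 1:1 phenotypic ratio.
A goodness-of-fit test with 2 phenotype classes has df = 2 − 1 = 1.

1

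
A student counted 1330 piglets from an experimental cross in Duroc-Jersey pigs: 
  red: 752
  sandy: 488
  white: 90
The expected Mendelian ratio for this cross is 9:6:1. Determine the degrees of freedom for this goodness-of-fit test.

A goodness-of-fit test with 3 phenotype classes has df = 3 − 1 = 2.

2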